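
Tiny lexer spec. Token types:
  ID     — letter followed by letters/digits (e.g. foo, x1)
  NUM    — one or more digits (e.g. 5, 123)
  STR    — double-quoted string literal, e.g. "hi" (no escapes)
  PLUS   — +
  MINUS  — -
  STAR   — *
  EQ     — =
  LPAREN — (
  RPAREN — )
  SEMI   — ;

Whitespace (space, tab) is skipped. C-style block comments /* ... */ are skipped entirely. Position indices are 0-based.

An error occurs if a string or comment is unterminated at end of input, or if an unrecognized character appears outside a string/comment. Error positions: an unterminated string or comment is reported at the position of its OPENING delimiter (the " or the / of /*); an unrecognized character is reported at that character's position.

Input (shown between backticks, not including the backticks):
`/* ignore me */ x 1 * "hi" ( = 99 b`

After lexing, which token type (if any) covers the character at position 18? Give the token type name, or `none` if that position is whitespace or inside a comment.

pos=0: enter COMMENT mode (saw '/*')
exit COMMENT mode (now at pos=15)
pos=16: emit ID 'x' (now at pos=17)
pos=18: emit NUM '1' (now at pos=19)
pos=20: emit STAR '*'
pos=22: enter STRING mode
pos=22: emit STR "hi" (now at pos=26)
pos=27: emit LPAREN '('
pos=29: emit EQ '='
pos=31: emit NUM '99' (now at pos=33)
pos=34: emit ID 'b' (now at pos=35)
DONE. 8 tokens: [ID, NUM, STAR, STR, LPAREN, EQ, NUM, ID]
Position 18: char is '1' -> NUM

Answer: NUM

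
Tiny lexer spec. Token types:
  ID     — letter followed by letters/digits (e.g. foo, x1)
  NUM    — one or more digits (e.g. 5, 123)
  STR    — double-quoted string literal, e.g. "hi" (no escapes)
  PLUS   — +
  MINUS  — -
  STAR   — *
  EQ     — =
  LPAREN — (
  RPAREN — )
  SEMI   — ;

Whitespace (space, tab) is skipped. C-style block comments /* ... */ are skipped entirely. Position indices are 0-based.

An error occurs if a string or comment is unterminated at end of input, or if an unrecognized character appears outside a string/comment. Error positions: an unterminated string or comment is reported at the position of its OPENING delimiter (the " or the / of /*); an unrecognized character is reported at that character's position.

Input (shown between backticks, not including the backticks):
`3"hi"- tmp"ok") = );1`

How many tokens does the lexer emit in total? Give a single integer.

pos=0: emit NUM '3' (now at pos=1)
pos=1: enter STRING mode
pos=1: emit STR "hi" (now at pos=5)
pos=5: emit MINUS '-'
pos=7: emit ID 'tmp' (now at pos=10)
pos=10: enter STRING mode
pos=10: emit STR "ok" (now at pos=14)
pos=14: emit RPAREN ')'
pos=16: emit EQ '='
pos=18: emit RPAREN ')'
pos=19: emit SEMI ';'
pos=20: emit NUM '1' (now at pos=21)
DONE. 10 tokens: [NUM, STR, MINUS, ID, STR, RPAREN, EQ, RPAREN, SEMI, NUM]

Answer: 10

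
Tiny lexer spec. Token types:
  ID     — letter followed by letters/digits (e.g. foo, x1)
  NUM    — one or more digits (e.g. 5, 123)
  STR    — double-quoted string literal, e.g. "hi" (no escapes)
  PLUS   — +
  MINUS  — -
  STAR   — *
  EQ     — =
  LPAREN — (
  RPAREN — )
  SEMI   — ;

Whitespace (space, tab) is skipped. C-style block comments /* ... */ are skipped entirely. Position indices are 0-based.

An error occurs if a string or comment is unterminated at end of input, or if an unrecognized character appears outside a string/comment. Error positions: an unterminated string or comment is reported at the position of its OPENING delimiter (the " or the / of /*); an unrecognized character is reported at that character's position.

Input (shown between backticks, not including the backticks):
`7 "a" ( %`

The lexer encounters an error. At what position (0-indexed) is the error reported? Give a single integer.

Answer: 8

Derivation:
pos=0: emit NUM '7' (now at pos=1)
pos=2: enter STRING mode
pos=2: emit STR "a" (now at pos=5)
pos=6: emit LPAREN '('
pos=8: ERROR — unrecognized char '%'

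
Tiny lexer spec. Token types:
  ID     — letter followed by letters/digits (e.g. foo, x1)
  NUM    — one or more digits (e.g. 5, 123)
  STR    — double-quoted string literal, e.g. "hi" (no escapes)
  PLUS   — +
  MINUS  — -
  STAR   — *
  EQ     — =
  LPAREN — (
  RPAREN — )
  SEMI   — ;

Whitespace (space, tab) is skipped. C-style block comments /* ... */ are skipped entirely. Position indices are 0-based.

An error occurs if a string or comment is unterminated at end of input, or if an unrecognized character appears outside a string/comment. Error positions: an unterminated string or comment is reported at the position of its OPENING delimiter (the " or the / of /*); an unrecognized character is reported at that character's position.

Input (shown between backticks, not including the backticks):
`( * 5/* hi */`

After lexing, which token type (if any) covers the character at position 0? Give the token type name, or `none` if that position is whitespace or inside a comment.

Answer: LPAREN

Derivation:
pos=0: emit LPAREN '('
pos=2: emit STAR '*'
pos=4: emit NUM '5' (now at pos=5)
pos=5: enter COMMENT mode (saw '/*')
exit COMMENT mode (now at pos=13)
DONE. 3 tokens: [LPAREN, STAR, NUM]
Position 0: char is '(' -> LPAREN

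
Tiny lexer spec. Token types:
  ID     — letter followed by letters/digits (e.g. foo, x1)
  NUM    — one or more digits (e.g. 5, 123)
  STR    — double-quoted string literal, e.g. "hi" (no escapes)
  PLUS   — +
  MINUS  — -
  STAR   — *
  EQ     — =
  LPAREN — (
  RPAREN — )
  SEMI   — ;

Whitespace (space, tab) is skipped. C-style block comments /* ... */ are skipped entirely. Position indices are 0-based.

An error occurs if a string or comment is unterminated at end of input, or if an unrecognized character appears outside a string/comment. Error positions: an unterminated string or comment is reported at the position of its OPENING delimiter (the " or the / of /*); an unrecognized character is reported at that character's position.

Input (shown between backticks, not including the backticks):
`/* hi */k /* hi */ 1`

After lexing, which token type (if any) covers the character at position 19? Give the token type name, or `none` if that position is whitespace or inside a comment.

Answer: NUM

Derivation:
pos=0: enter COMMENT mode (saw '/*')
exit COMMENT mode (now at pos=8)
pos=8: emit ID 'k' (now at pos=9)
pos=10: enter COMMENT mode (saw '/*')
exit COMMENT mode (now at pos=18)
pos=19: emit NUM '1' (now at pos=20)
DONE. 2 tokens: [ID, NUM]
Position 19: char is '1' -> NUM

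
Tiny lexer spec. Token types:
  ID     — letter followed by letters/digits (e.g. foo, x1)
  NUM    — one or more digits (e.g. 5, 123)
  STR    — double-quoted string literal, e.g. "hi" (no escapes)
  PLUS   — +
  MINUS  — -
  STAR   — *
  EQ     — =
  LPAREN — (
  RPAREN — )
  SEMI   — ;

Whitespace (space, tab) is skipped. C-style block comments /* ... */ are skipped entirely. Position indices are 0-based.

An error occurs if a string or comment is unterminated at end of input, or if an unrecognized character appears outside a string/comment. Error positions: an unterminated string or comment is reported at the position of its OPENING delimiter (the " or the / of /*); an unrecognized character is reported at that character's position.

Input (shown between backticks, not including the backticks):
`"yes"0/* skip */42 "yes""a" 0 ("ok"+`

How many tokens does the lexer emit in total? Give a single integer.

pos=0: enter STRING mode
pos=0: emit STR "yes" (now at pos=5)
pos=5: emit NUM '0' (now at pos=6)
pos=6: enter COMMENT mode (saw '/*')
exit COMMENT mode (now at pos=16)
pos=16: emit NUM '42' (now at pos=18)
pos=19: enter STRING mode
pos=19: emit STR "yes" (now at pos=24)
pos=24: enter STRING mode
pos=24: emit STR "a" (now at pos=27)
pos=28: emit NUM '0' (now at pos=29)
pos=30: emit LPAREN '('
pos=31: enter STRING mode
pos=31: emit STR "ok" (now at pos=35)
pos=35: emit PLUS '+'
DONE. 9 tokens: [STR, NUM, NUM, STR, STR, NUM, LPAREN, STR, PLUS]

Answer: 9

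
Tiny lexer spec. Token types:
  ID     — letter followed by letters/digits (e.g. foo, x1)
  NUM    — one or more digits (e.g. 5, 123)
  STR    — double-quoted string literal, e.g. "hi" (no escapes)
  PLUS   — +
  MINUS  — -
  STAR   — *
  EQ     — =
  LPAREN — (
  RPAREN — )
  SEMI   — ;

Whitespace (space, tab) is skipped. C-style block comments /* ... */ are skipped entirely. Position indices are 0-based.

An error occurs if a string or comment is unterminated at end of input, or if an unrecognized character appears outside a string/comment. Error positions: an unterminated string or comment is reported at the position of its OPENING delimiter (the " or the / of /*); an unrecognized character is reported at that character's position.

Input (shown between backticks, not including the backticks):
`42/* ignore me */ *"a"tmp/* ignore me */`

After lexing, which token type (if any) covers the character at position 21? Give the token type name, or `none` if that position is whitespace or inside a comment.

pos=0: emit NUM '42' (now at pos=2)
pos=2: enter COMMENT mode (saw '/*')
exit COMMENT mode (now at pos=17)
pos=18: emit STAR '*'
pos=19: enter STRING mode
pos=19: emit STR "a" (now at pos=22)
pos=22: emit ID 'tmp' (now at pos=25)
pos=25: enter COMMENT mode (saw '/*')
exit COMMENT mode (now at pos=40)
DONE. 4 tokens: [NUM, STAR, STR, ID]
Position 21: char is '"' -> STR

Answer: STR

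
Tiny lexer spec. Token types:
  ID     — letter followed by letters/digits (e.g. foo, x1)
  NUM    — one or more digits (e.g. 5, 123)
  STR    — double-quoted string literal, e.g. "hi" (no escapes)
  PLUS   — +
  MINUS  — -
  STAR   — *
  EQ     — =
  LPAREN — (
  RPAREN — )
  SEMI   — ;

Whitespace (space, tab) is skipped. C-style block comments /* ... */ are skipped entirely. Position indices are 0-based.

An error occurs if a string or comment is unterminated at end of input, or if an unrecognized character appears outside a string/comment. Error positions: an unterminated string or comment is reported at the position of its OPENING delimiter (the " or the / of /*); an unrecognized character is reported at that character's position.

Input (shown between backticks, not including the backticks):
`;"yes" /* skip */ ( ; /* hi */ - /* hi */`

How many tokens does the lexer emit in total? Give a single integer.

pos=0: emit SEMI ';'
pos=1: enter STRING mode
pos=1: emit STR "yes" (now at pos=6)
pos=7: enter COMMENT mode (saw '/*')
exit COMMENT mode (now at pos=17)
pos=18: emit LPAREN '('
pos=20: emit SEMI ';'
pos=22: enter COMMENT mode (saw '/*')
exit COMMENT mode (now at pos=30)
pos=31: emit MINUS '-'
pos=33: enter COMMENT mode (saw '/*')
exit COMMENT mode (now at pos=41)
DONE. 5 tokens: [SEMI, STR, LPAREN, SEMI, MINUS]

Answer: 5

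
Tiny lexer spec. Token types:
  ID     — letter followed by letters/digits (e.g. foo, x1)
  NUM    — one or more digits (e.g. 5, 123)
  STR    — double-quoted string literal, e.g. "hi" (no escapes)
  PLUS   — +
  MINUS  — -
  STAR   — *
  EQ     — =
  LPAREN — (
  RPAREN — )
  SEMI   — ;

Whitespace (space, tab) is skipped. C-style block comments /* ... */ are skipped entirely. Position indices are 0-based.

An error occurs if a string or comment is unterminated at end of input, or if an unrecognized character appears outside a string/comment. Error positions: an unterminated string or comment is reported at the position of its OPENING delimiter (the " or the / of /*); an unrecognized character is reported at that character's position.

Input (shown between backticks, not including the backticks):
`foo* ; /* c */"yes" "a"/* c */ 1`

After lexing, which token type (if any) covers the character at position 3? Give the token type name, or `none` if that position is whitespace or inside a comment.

pos=0: emit ID 'foo' (now at pos=3)
pos=3: emit STAR '*'
pos=5: emit SEMI ';'
pos=7: enter COMMENT mode (saw '/*')
exit COMMENT mode (now at pos=14)
pos=14: enter STRING mode
pos=14: emit STR "yes" (now at pos=19)
pos=20: enter STRING mode
pos=20: emit STR "a" (now at pos=23)
pos=23: enter COMMENT mode (saw '/*')
exit COMMENT mode (now at pos=30)
pos=31: emit NUM '1' (now at pos=32)
DONE. 6 tokens: [ID, STAR, SEMI, STR, STR, NUM]
Position 3: char is '*' -> STAR

Answer: STAR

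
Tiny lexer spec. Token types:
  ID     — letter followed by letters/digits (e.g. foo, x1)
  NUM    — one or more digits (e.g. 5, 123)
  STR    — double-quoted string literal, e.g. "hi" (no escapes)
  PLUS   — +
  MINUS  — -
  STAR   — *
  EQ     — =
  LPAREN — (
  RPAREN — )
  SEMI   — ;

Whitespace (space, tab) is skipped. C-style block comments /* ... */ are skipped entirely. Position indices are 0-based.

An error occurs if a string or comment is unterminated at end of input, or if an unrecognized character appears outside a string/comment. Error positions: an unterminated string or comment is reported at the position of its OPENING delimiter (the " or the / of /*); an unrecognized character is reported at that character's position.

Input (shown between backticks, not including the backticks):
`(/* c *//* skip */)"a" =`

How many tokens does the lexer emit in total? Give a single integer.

pos=0: emit LPAREN '('
pos=1: enter COMMENT mode (saw '/*')
exit COMMENT mode (now at pos=8)
pos=8: enter COMMENT mode (saw '/*')
exit COMMENT mode (now at pos=18)
pos=18: emit RPAREN ')'
pos=19: enter STRING mode
pos=19: emit STR "a" (now at pos=22)
pos=23: emit EQ '='
DONE. 4 tokens: [LPAREN, RPAREN, STR, EQ]

Answer: 4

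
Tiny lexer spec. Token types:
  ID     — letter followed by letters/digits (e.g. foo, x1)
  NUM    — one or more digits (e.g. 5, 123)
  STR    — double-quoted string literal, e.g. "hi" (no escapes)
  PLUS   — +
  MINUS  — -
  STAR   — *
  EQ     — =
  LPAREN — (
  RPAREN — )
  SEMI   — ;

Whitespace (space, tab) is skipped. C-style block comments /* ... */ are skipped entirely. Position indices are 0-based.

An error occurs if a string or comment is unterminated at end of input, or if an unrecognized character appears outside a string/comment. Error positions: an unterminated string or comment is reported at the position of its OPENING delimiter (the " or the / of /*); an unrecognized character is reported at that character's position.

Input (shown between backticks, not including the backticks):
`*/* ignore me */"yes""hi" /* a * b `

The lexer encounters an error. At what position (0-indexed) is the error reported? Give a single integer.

Answer: 26

Derivation:
pos=0: emit STAR '*'
pos=1: enter COMMENT mode (saw '/*')
exit COMMENT mode (now at pos=16)
pos=16: enter STRING mode
pos=16: emit STR "yes" (now at pos=21)
pos=21: enter STRING mode
pos=21: emit STR "hi" (now at pos=25)
pos=26: enter COMMENT mode (saw '/*')
pos=26: ERROR — unterminated comment (reached EOF)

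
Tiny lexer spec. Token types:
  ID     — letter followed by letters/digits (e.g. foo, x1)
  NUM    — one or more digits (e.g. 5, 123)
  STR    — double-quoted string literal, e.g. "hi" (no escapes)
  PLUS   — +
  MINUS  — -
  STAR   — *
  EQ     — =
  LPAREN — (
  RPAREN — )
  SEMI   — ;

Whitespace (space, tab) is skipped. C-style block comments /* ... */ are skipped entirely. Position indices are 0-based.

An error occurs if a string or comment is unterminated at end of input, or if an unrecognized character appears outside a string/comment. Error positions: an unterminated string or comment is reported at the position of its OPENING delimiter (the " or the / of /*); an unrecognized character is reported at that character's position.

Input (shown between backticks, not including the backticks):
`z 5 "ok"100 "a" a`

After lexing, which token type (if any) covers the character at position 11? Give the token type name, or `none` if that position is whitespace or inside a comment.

pos=0: emit ID 'z' (now at pos=1)
pos=2: emit NUM '5' (now at pos=3)
pos=4: enter STRING mode
pos=4: emit STR "ok" (now at pos=8)
pos=8: emit NUM '100' (now at pos=11)
pos=12: enter STRING mode
pos=12: emit STR "a" (now at pos=15)
pos=16: emit ID 'a' (now at pos=17)
DONE. 6 tokens: [ID, NUM, STR, NUM, STR, ID]
Position 11: char is ' ' -> none

Answer: none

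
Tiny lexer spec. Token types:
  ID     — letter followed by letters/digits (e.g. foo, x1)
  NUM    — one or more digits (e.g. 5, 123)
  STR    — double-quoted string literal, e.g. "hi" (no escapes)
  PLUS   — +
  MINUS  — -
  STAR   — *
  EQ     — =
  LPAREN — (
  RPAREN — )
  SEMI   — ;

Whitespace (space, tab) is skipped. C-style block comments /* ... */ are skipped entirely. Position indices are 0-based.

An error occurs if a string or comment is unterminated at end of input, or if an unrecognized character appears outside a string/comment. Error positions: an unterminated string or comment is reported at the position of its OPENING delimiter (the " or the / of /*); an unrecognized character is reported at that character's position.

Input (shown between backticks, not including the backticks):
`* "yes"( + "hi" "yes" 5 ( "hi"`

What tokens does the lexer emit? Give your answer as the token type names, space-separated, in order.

pos=0: emit STAR '*'
pos=2: enter STRING mode
pos=2: emit STR "yes" (now at pos=7)
pos=7: emit LPAREN '('
pos=9: emit PLUS '+'
pos=11: enter STRING mode
pos=11: emit STR "hi" (now at pos=15)
pos=16: enter STRING mode
pos=16: emit STR "yes" (now at pos=21)
pos=22: emit NUM '5' (now at pos=23)
pos=24: emit LPAREN '('
pos=26: enter STRING mode
pos=26: emit STR "hi" (now at pos=30)
DONE. 9 tokens: [STAR, STR, LPAREN, PLUS, STR, STR, NUM, LPAREN, STR]

Answer: STAR STR LPAREN PLUS STR STR NUM LPAREN STR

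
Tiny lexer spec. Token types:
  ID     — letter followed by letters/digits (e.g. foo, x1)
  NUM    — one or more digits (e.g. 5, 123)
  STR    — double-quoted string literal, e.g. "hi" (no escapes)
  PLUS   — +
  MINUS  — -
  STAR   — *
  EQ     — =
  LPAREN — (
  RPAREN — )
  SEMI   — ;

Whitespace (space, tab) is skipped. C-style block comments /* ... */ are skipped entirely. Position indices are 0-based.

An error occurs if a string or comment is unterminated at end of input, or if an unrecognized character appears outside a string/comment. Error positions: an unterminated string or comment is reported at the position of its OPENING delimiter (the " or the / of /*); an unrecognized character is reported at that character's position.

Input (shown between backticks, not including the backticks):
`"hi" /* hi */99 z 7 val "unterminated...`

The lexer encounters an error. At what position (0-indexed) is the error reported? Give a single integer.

Answer: 24

Derivation:
pos=0: enter STRING mode
pos=0: emit STR "hi" (now at pos=4)
pos=5: enter COMMENT mode (saw '/*')
exit COMMENT mode (now at pos=13)
pos=13: emit NUM '99' (now at pos=15)
pos=16: emit ID 'z' (now at pos=17)
pos=18: emit NUM '7' (now at pos=19)
pos=20: emit ID 'val' (now at pos=23)
pos=24: enter STRING mode
pos=24: ERROR — unterminated string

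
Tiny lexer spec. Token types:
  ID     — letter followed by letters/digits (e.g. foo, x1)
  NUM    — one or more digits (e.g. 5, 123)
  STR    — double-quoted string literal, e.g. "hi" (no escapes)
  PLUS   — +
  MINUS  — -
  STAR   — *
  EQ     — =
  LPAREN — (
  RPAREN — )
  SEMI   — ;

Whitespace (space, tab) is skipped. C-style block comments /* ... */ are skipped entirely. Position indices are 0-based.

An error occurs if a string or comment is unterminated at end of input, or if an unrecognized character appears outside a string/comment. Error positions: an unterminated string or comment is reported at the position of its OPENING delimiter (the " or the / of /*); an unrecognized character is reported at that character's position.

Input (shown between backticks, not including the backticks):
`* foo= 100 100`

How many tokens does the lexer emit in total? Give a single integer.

pos=0: emit STAR '*'
pos=2: emit ID 'foo' (now at pos=5)
pos=5: emit EQ '='
pos=7: emit NUM '100' (now at pos=10)
pos=11: emit NUM '100' (now at pos=14)
DONE. 5 tokens: [STAR, ID, EQ, NUM, NUM]

Answer: 5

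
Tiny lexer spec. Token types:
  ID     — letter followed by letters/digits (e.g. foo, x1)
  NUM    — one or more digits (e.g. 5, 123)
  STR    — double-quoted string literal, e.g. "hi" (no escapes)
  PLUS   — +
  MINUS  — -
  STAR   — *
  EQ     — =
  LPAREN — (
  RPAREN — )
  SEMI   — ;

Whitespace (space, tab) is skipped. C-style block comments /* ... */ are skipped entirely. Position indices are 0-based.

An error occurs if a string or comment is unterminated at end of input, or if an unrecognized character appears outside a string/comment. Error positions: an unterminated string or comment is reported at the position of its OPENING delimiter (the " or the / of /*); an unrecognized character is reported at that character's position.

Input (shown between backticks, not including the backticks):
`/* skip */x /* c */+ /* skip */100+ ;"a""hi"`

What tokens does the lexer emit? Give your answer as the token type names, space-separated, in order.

pos=0: enter COMMENT mode (saw '/*')
exit COMMENT mode (now at pos=10)
pos=10: emit ID 'x' (now at pos=11)
pos=12: enter COMMENT mode (saw '/*')
exit COMMENT mode (now at pos=19)
pos=19: emit PLUS '+'
pos=21: enter COMMENT mode (saw '/*')
exit COMMENT mode (now at pos=31)
pos=31: emit NUM '100' (now at pos=34)
pos=34: emit PLUS '+'
pos=36: emit SEMI ';'
pos=37: enter STRING mode
pos=37: emit STR "a" (now at pos=40)
pos=40: enter STRING mode
pos=40: emit STR "hi" (now at pos=44)
DONE. 7 tokens: [ID, PLUS, NUM, PLUS, SEMI, STR, STR]

Answer: ID PLUS NUM PLUS SEMI STR STR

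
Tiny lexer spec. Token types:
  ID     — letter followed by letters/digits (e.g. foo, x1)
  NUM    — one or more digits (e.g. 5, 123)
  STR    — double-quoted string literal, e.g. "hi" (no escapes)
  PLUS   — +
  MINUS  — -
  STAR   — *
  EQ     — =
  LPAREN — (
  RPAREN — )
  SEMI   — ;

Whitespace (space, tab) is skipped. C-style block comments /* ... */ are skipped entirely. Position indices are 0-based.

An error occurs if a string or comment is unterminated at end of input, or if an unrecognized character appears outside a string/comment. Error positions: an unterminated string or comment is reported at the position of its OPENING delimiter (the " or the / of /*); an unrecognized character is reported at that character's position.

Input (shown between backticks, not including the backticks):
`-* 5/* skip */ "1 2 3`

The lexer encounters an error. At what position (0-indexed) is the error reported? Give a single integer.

Answer: 15

Derivation:
pos=0: emit MINUS '-'
pos=1: emit STAR '*'
pos=3: emit NUM '5' (now at pos=4)
pos=4: enter COMMENT mode (saw '/*')
exit COMMENT mode (now at pos=14)
pos=15: enter STRING mode
pos=15: ERROR — unterminated string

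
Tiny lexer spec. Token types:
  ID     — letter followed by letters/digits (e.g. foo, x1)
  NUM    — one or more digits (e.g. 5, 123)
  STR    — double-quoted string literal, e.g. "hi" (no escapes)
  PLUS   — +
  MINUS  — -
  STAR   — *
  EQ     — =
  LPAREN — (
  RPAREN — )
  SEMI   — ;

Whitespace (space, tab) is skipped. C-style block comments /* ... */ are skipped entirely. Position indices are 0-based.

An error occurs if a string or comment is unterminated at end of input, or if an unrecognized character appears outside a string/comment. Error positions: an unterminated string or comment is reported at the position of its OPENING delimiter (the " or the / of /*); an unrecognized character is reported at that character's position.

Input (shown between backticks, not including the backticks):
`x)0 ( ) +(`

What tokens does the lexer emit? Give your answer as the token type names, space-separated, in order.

pos=0: emit ID 'x' (now at pos=1)
pos=1: emit RPAREN ')'
pos=2: emit NUM '0' (now at pos=3)
pos=4: emit LPAREN '('
pos=6: emit RPAREN ')'
pos=8: emit PLUS '+'
pos=9: emit LPAREN '('
DONE. 7 tokens: [ID, RPAREN, NUM, LPAREN, RPAREN, PLUS, LPAREN]

Answer: ID RPAREN NUM LPAREN RPAREN PLUS LPAREN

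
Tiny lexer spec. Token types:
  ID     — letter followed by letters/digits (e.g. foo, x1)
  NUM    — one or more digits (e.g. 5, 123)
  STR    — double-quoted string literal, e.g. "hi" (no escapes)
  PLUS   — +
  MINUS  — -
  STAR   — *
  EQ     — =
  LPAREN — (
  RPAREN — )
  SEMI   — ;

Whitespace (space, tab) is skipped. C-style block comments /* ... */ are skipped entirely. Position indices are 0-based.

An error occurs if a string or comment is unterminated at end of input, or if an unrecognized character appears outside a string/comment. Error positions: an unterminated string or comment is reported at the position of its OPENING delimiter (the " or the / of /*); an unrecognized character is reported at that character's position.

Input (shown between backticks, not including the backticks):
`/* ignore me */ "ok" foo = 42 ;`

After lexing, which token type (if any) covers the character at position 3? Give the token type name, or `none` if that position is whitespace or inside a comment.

pos=0: enter COMMENT mode (saw '/*')
exit COMMENT mode (now at pos=15)
pos=16: enter STRING mode
pos=16: emit STR "ok" (now at pos=20)
pos=21: emit ID 'foo' (now at pos=24)
pos=25: emit EQ '='
pos=27: emit NUM '42' (now at pos=29)
pos=30: emit SEMI ';'
DONE. 5 tokens: [STR, ID, EQ, NUM, SEMI]
Position 3: char is 'i' -> none

Answer: none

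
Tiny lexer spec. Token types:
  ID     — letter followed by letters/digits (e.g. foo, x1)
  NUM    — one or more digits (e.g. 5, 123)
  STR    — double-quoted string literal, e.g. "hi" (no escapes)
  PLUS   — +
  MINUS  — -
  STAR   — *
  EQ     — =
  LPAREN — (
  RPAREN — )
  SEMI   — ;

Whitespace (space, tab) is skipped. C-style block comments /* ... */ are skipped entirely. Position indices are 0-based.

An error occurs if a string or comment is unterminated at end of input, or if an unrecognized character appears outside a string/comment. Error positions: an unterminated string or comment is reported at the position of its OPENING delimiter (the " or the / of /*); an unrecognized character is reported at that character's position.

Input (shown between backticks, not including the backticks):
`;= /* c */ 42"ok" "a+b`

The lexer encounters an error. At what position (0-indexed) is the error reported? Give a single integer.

pos=0: emit SEMI ';'
pos=1: emit EQ '='
pos=3: enter COMMENT mode (saw '/*')
exit COMMENT mode (now at pos=10)
pos=11: emit NUM '42' (now at pos=13)
pos=13: enter STRING mode
pos=13: emit STR "ok" (now at pos=17)
pos=18: enter STRING mode
pos=18: ERROR — unterminated string

Answer: 18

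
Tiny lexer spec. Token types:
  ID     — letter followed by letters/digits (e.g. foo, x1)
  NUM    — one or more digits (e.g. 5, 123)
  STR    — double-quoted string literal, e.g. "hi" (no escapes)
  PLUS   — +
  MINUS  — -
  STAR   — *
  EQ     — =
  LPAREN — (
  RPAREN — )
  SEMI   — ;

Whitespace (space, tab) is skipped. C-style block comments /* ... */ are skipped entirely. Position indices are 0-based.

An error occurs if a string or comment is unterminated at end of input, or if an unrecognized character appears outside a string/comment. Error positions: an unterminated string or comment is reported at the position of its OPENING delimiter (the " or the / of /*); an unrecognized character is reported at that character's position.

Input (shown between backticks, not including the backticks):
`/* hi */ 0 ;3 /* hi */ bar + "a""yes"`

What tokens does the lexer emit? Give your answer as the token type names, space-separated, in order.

pos=0: enter COMMENT mode (saw '/*')
exit COMMENT mode (now at pos=8)
pos=9: emit NUM '0' (now at pos=10)
pos=11: emit SEMI ';'
pos=12: emit NUM '3' (now at pos=13)
pos=14: enter COMMENT mode (saw '/*')
exit COMMENT mode (now at pos=22)
pos=23: emit ID 'bar' (now at pos=26)
pos=27: emit PLUS '+'
pos=29: enter STRING mode
pos=29: emit STR "a" (now at pos=32)
pos=32: enter STRING mode
pos=32: emit STR "yes" (now at pos=37)
DONE. 7 tokens: [NUM, SEMI, NUM, ID, PLUS, STR, STR]

Answer: NUM SEMI NUM ID PLUS STR STR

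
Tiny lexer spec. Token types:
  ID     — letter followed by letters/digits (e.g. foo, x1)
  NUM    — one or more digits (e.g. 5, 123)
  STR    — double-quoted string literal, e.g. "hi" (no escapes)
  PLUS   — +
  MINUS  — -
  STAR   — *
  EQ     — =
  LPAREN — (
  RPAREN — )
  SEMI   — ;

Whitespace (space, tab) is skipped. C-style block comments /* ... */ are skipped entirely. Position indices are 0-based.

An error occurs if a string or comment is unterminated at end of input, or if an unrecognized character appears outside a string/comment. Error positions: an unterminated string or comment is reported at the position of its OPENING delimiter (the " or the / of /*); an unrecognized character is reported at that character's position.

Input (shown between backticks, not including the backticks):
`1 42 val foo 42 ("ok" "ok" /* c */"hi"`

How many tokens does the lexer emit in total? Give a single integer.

Answer: 9

Derivation:
pos=0: emit NUM '1' (now at pos=1)
pos=2: emit NUM '42' (now at pos=4)
pos=5: emit ID 'val' (now at pos=8)
pos=9: emit ID 'foo' (now at pos=12)
pos=13: emit NUM '42' (now at pos=15)
pos=16: emit LPAREN '('
pos=17: enter STRING mode
pos=17: emit STR "ok" (now at pos=21)
pos=22: enter STRING mode
pos=22: emit STR "ok" (now at pos=26)
pos=27: enter COMMENT mode (saw '/*')
exit COMMENT mode (now at pos=34)
pos=34: enter STRING mode
pos=34: emit STR "hi" (now at pos=38)
DONE. 9 tokens: [NUM, NUM, ID, ID, NUM, LPAREN, STR, STR, STR]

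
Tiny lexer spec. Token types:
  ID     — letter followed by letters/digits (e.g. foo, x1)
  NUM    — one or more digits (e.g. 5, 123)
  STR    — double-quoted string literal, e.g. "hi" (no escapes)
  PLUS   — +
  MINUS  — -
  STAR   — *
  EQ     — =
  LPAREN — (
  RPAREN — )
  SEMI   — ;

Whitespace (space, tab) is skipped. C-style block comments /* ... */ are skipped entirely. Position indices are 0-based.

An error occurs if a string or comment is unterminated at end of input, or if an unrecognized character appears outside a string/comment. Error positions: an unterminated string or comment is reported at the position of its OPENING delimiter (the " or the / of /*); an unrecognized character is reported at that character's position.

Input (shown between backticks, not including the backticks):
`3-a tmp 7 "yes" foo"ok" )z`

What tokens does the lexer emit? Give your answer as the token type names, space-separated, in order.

Answer: NUM MINUS ID ID NUM STR ID STR RPAREN ID

Derivation:
pos=0: emit NUM '3' (now at pos=1)
pos=1: emit MINUS '-'
pos=2: emit ID 'a' (now at pos=3)
pos=4: emit ID 'tmp' (now at pos=7)
pos=8: emit NUM '7' (now at pos=9)
pos=10: enter STRING mode
pos=10: emit STR "yes" (now at pos=15)
pos=16: emit ID 'foo' (now at pos=19)
pos=19: enter STRING mode
pos=19: emit STR "ok" (now at pos=23)
pos=24: emit RPAREN ')'
pos=25: emit ID 'z' (now at pos=26)
DONE. 10 tokens: [NUM, MINUS, ID, ID, NUM, STR, ID, STR, RPAREN, ID]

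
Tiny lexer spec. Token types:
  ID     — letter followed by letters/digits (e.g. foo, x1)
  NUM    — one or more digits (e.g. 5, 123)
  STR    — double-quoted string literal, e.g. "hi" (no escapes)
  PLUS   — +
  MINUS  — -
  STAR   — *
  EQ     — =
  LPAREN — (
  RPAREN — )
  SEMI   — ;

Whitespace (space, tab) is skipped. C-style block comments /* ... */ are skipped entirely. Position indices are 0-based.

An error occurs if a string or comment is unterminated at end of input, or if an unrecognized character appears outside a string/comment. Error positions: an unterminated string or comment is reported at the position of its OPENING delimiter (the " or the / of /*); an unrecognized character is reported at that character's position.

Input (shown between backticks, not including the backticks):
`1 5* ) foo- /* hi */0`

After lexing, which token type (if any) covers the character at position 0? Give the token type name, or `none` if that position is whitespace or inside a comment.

pos=0: emit NUM '1' (now at pos=1)
pos=2: emit NUM '5' (now at pos=3)
pos=3: emit STAR '*'
pos=5: emit RPAREN ')'
pos=7: emit ID 'foo' (now at pos=10)
pos=10: emit MINUS '-'
pos=12: enter COMMENT mode (saw '/*')
exit COMMENT mode (now at pos=20)
pos=20: emit NUM '0' (now at pos=21)
DONE. 7 tokens: [NUM, NUM, STAR, RPAREN, ID, MINUS, NUM]
Position 0: char is '1' -> NUM

Answer: NUM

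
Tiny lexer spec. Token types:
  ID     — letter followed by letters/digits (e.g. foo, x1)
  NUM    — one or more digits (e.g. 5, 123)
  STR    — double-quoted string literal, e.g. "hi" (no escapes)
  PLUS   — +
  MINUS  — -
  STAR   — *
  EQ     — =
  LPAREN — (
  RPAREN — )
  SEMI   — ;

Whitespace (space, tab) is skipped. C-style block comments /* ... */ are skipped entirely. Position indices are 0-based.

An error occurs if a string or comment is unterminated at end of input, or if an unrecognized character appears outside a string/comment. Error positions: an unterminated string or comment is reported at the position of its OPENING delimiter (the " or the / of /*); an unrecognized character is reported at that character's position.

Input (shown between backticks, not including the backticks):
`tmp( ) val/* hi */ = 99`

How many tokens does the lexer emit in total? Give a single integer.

Answer: 6

Derivation:
pos=0: emit ID 'tmp' (now at pos=3)
pos=3: emit LPAREN '('
pos=5: emit RPAREN ')'
pos=7: emit ID 'val' (now at pos=10)
pos=10: enter COMMENT mode (saw '/*')
exit COMMENT mode (now at pos=18)
pos=19: emit EQ '='
pos=21: emit NUM '99' (now at pos=23)
DONE. 6 tokens: [ID, LPAREN, RPAREN, ID, EQ, NUM]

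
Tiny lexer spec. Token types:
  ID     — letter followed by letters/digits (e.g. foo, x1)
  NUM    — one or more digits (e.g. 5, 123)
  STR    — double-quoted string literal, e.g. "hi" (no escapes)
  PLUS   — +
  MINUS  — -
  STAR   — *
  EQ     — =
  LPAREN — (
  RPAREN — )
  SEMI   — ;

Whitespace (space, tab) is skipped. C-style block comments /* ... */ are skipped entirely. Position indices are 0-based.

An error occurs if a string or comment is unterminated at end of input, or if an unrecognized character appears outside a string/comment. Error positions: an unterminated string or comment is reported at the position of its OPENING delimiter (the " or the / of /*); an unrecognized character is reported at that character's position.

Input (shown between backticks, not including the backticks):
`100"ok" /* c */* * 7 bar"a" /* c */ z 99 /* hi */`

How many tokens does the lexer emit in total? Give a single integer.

Answer: 9

Derivation:
pos=0: emit NUM '100' (now at pos=3)
pos=3: enter STRING mode
pos=3: emit STR "ok" (now at pos=7)
pos=8: enter COMMENT mode (saw '/*')
exit COMMENT mode (now at pos=15)
pos=15: emit STAR '*'
pos=17: emit STAR '*'
pos=19: emit NUM '7' (now at pos=20)
pos=21: emit ID 'bar' (now at pos=24)
pos=24: enter STRING mode
pos=24: emit STR "a" (now at pos=27)
pos=28: enter COMMENT mode (saw '/*')
exit COMMENT mode (now at pos=35)
pos=36: emit ID 'z' (now at pos=37)
pos=38: emit NUM '99' (now at pos=40)
pos=41: enter COMMENT mode (saw '/*')
exit COMMENT mode (now at pos=49)
DONE. 9 tokens: [NUM, STR, STAR, STAR, NUM, ID, STR, ID, NUM]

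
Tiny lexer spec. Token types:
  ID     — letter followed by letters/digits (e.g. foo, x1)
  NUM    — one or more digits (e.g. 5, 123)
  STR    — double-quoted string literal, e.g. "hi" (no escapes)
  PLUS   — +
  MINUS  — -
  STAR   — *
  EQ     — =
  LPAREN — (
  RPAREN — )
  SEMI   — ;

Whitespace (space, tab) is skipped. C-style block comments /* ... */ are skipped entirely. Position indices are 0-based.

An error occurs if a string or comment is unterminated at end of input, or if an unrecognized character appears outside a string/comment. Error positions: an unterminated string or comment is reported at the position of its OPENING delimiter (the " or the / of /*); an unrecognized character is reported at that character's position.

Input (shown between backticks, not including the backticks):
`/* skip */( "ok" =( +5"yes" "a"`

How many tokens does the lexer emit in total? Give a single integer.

pos=0: enter COMMENT mode (saw '/*')
exit COMMENT mode (now at pos=10)
pos=10: emit LPAREN '('
pos=12: enter STRING mode
pos=12: emit STR "ok" (now at pos=16)
pos=17: emit EQ '='
pos=18: emit LPAREN '('
pos=20: emit PLUS '+'
pos=21: emit NUM '5' (now at pos=22)
pos=22: enter STRING mode
pos=22: emit STR "yes" (now at pos=27)
pos=28: enter STRING mode
pos=28: emit STR "a" (now at pos=31)
DONE. 8 tokens: [LPAREN, STR, EQ, LPAREN, PLUS, NUM, STR, STR]

Answer: 8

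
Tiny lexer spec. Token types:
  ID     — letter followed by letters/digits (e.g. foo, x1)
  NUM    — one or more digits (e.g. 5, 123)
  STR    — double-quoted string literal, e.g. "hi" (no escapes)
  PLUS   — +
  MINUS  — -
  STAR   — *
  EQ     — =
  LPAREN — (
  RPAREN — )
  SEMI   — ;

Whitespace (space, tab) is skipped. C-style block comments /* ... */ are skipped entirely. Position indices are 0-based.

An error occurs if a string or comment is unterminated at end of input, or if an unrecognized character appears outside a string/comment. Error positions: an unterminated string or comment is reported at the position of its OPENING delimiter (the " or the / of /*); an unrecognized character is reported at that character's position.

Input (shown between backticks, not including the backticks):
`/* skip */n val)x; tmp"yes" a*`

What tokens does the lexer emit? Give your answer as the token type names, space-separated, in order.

pos=0: enter COMMENT mode (saw '/*')
exit COMMENT mode (now at pos=10)
pos=10: emit ID 'n' (now at pos=11)
pos=12: emit ID 'val' (now at pos=15)
pos=15: emit RPAREN ')'
pos=16: emit ID 'x' (now at pos=17)
pos=17: emit SEMI ';'
pos=19: emit ID 'tmp' (now at pos=22)
pos=22: enter STRING mode
pos=22: emit STR "yes" (now at pos=27)
pos=28: emit ID 'a' (now at pos=29)
pos=29: emit STAR '*'
DONE. 9 tokens: [ID, ID, RPAREN, ID, SEMI, ID, STR, ID, STAR]

Answer: ID ID RPAREN ID SEMI ID STR ID STAR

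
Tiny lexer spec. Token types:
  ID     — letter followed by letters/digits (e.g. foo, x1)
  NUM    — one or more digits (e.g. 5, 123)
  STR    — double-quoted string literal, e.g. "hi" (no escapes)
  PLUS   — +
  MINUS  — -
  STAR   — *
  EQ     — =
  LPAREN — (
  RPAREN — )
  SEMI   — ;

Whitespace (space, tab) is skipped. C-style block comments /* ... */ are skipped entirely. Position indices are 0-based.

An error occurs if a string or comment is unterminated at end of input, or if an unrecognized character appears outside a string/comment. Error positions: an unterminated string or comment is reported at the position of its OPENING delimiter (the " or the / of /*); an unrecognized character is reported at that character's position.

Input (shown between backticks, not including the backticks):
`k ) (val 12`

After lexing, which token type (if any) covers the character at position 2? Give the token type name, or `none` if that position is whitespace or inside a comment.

Answer: RPAREN

Derivation:
pos=0: emit ID 'k' (now at pos=1)
pos=2: emit RPAREN ')'
pos=4: emit LPAREN '('
pos=5: emit ID 'val' (now at pos=8)
pos=9: emit NUM '12' (now at pos=11)
DONE. 5 tokens: [ID, RPAREN, LPAREN, ID, NUM]
Position 2: char is ')' -> RPAREN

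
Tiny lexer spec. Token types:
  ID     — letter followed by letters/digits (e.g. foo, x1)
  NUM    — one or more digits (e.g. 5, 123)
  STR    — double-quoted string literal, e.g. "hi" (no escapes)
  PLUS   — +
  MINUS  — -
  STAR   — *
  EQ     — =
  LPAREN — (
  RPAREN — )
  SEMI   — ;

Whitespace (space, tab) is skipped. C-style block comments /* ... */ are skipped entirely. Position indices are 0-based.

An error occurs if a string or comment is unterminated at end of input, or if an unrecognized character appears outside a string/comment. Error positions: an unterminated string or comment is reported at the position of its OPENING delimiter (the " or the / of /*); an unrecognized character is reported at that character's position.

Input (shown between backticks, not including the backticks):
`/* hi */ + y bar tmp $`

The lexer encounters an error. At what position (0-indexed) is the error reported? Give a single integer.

pos=0: enter COMMENT mode (saw '/*')
exit COMMENT mode (now at pos=8)
pos=9: emit PLUS '+'
pos=11: emit ID 'y' (now at pos=12)
pos=13: emit ID 'bar' (now at pos=16)
pos=17: emit ID 'tmp' (now at pos=20)
pos=21: ERROR — unrecognized char '$'

Answer: 21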